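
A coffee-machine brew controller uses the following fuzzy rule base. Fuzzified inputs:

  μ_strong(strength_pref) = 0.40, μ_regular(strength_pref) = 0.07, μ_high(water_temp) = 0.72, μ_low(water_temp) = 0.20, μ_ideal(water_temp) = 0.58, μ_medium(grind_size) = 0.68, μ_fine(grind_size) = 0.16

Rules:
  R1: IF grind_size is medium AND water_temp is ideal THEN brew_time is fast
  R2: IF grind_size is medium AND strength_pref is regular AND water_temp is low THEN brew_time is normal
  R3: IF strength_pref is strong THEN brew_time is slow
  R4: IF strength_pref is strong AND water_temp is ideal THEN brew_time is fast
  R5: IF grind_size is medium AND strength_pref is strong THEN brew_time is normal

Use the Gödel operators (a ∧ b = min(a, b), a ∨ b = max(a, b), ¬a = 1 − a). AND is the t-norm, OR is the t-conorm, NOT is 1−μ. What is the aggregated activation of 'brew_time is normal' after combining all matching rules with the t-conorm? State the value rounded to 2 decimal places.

R1: medium=0.68, ideal=0.58; AND[min(a, b)] → w = 0.58
R2: medium=0.68, regular=0.07, low=0.20; AND[min(a, b)] → w = 0.07
R3: strong=0.40 → w = 0.40
R4: strong=0.40, ideal=0.58; AND[min(a, b)] → w = 0.40
R5: medium=0.68, strong=0.40; AND[min(a, b)] → w = 0.40
Rules with consequent 'normal': {R2, R5} → strengths 0.07, 0.40
Aggregate via t-conorm [max(a, b)]: 0.40

0.40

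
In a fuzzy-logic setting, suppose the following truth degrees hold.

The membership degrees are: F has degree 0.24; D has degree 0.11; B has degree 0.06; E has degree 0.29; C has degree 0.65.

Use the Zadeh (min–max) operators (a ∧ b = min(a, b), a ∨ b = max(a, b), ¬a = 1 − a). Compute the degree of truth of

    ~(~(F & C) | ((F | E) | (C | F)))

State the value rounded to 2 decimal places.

F & C = min(a, b) on (0.24, 0.65) = 0.24
~(F & C) = 1 − 0.24 = 0.76
F | E = max(a, b) on (0.24, 0.29) = 0.29
C | F = max(a, b) on (0.65, 0.24) = 0.65
(F | E) | (C | F) = max(a, b) on (0.29, 0.65) = 0.65
~(F & C) | ((F | E) | (C | F)) = max(a, b) on (0.76, 0.65) = 0.76
~(~(F & C) | ((F | E) | (C | F))) = 1 − 0.76 = 0.24

0.24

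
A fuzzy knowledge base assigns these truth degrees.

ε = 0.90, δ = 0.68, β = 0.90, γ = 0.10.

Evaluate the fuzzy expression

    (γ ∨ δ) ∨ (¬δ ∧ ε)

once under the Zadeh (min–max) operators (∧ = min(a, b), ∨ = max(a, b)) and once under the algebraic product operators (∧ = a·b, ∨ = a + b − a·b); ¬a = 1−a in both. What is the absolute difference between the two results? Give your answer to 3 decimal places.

0.115

Under Zadeh (min–max):
  γ ∨ δ = max(a, b) on (0.10, 0.68) = 0.68
  ¬δ = 1 − 0.68 = 0.32
  ¬δ ∧ ε = min(a, b) on (0.32, 0.90) = 0.32
  (γ ∨ δ) ∨ (¬δ ∧ ε) = max(a, b) on (0.68, 0.32) = 0.68
  → value = 0.6800
Under algebraic product:
  γ ∨ δ = a + b − a·b on (0.1000, 0.6800) = 0.7120
  ¬δ = 1 − 0.6800 = 0.3200
  ¬δ ∧ ε = a·b on (0.3200, 0.9000) = 0.2880
  (γ ∨ δ) ∨ (¬δ ∧ ε) = a + b − a·b on (0.7120, 0.2880) = 0.7949
  → value = 0.7949
|0.6800 − 0.7949| = 0.115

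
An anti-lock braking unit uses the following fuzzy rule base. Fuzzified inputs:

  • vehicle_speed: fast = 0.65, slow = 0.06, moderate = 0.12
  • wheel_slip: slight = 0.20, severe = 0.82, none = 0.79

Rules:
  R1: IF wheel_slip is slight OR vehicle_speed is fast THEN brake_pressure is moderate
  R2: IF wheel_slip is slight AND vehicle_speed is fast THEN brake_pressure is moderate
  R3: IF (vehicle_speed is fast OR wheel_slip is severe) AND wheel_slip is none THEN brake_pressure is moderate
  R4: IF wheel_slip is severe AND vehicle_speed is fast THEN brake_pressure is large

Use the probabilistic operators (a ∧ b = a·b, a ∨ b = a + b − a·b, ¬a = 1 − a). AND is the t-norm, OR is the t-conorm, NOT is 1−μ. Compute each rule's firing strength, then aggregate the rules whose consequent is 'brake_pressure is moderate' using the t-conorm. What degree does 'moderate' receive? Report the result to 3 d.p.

0.937

R1: slight=0.20, fast=0.65; OR[a + b − a·b] → w = 0.7200
R2: slight=0.20, fast=0.65; AND[a·b] → w = 0.1300
R3: (fast=0.65 OR severe=0.82) = 0.9370; AND[a·b] with none=0.79 → w = 0.7402
R4: severe=0.82, fast=0.65; AND[a·b] → w = 0.5330
Rules with consequent 'moderate': {R1, R2, R3} → strengths 0.7200, 0.1300, 0.7402
Aggregate via t-conorm [a + b − a·b]: 0.9367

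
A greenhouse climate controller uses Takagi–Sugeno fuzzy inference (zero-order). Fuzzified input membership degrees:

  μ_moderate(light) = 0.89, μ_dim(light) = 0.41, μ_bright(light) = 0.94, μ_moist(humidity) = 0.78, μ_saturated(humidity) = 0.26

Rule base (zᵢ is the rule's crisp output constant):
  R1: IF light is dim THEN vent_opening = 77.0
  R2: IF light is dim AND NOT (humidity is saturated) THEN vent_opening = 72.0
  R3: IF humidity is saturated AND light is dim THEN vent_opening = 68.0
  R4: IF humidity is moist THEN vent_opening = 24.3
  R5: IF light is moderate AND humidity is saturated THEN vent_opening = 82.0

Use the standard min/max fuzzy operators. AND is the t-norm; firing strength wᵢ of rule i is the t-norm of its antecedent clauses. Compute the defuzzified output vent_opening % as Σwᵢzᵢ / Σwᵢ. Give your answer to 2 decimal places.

R1 (z=77.0): dim=0.41 → w = 0.41
R2 (z=72.0): dim=0.41, ¬saturated=1−0.26=0.74; AND[min(a, b)] → w = 0.41
R3 (z=68.0): saturated=0.26, dim=0.41; AND[min(a, b)] → w = 0.26
R4 (z=24.3): moist=0.78 → w = 0.78
R5 (z=82.0): moderate=0.89, saturated=0.26; AND[min(a, b)] → w = 0.26
Weighted average = (0.41·77.0 + 0.41·72.0 + 0.26·68.0 + 0.78·24.3 + 0.26·82.0) / (0.41 + 0.41 + 0.26 + 0.78 + 0.26)
  = 119.0440 / 2.1200 = 56.15

56.15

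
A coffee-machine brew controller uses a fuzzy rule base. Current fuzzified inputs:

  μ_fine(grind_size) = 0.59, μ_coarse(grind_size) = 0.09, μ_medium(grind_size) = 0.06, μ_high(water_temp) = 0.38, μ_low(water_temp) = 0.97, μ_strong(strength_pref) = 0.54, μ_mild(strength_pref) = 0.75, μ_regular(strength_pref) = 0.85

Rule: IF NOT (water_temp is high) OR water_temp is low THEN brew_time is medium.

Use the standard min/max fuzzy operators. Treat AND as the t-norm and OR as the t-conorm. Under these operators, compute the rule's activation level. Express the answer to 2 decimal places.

firing strength: ¬high=1−0.38=0.62, low=0.97; OR[max(a, b)] → w = 0.97

0.97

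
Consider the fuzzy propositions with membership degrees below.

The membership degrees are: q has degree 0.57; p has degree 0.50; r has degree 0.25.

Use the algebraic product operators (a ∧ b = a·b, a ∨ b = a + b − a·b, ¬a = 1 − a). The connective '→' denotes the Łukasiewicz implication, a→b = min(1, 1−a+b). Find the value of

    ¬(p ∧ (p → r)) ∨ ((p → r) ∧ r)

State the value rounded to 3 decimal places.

0.695

p → r  [Łukasiewicz: min(1, 1−a+b)] with a=0.5000, b=0.2500 → 0.7500
p ∧ (p → r) = a·b on (0.5000, 0.7500) = 0.3750
¬(p ∧ (p → r)) = 1 − 0.3750 = 0.6250
p → r  [Łukasiewicz: min(1, 1−a+b)] with a=0.5000, b=0.2500 → 0.7500
(p → r) ∧ r = a·b on (0.7500, 0.2500) = 0.1875
¬(p ∧ (p → r)) ∨ ((p → r) ∧ r) = a + b − a·b on (0.6250, 0.1875) = 0.6953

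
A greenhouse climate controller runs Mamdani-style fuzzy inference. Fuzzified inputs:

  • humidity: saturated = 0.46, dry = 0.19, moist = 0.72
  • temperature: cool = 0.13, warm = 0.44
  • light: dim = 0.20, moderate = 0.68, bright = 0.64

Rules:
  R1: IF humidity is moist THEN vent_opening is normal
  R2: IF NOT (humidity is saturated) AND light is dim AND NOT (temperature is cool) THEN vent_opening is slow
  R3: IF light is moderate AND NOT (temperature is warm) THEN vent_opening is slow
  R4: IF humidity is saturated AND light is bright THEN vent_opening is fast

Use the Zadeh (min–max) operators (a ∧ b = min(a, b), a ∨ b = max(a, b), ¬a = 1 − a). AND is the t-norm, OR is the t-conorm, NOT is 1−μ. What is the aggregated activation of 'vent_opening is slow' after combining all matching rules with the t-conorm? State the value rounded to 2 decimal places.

0.56

R1: moist=0.72 → w = 0.72
R2: ¬saturated=1−0.46=0.54, dim=0.20, ¬cool=1−0.13=0.87; AND[min(a, b)] → w = 0.20
R3: moderate=0.68, ¬warm=1−0.44=0.56; AND[min(a, b)] → w = 0.56
R4: saturated=0.46, bright=0.64; AND[min(a, b)] → w = 0.46
Rules with consequent 'slow': {R2, R3} → strengths 0.20, 0.56
Aggregate via t-conorm [max(a, b)]: 0.56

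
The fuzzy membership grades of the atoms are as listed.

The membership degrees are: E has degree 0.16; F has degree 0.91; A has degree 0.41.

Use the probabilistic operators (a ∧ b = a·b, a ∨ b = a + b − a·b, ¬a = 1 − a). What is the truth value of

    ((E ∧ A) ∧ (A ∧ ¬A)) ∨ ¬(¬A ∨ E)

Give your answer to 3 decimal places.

0.355

E ∧ A = a·b on (0.1600, 0.4100) = 0.0656
¬A = 1 − 0.4100 = 0.5900
A ∧ ¬A = a·b on (0.4100, 0.5900) = 0.2419
(E ∧ A) ∧ (A ∧ ¬A) = a·b on (0.0656, 0.2419) = 0.0159
¬A = 1 − 0.4100 = 0.5900
¬A ∨ E = a + b − a·b on (0.5900, 0.1600) = 0.6556
¬(¬A ∨ E) = 1 − 0.6556 = 0.3444
((E ∧ A) ∧ (A ∧ ¬A)) ∨ ¬(¬A ∨ E) = a + b − a·b on (0.0159, 0.3444) = 0.3548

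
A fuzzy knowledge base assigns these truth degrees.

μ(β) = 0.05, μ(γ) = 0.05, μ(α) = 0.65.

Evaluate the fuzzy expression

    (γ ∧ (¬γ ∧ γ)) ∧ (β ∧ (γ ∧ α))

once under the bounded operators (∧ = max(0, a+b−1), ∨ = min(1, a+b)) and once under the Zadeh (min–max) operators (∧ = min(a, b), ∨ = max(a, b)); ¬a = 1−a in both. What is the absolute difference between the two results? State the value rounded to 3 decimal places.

0.050

Under bounded:
  ¬γ = 1 − 0.05 = 0.95
  ¬γ ∧ γ = max(0, a+b−1) on (0.95, 0.05) = 0.00
  γ ∧ (¬γ ∧ γ) = max(0, a+b−1) on (0.05, 0.00) = 0.00
  γ ∧ α = max(0, a+b−1) on (0.05, 0.65) = 0.00
  β ∧ (γ ∧ α) = max(0, a+b−1) on (0.05, 0.00) = 0.00
  (γ ∧ (¬γ ∧ γ)) ∧ (β ∧ (γ ∧ α)) = max(0, a+b−1) on (0.00, 0.00) = 0.00
  → value = 0.0000
Under Zadeh (min–max):
  ¬γ = 1 − 0.05 = 0.95
  ¬γ ∧ γ = min(a, b) on (0.95, 0.05) = 0.05
  γ ∧ (¬γ ∧ γ) = min(a, b) on (0.05, 0.05) = 0.05
  γ ∧ α = min(a, b) on (0.05, 0.65) = 0.05
  β ∧ (γ ∧ α) = min(a, b) on (0.05, 0.05) = 0.05
  (γ ∧ (¬γ ∧ γ)) ∧ (β ∧ (γ ∧ α)) = min(a, b) on (0.05, 0.05) = 0.05
  → value = 0.0500
|0.0000 − 0.0500| = 0.050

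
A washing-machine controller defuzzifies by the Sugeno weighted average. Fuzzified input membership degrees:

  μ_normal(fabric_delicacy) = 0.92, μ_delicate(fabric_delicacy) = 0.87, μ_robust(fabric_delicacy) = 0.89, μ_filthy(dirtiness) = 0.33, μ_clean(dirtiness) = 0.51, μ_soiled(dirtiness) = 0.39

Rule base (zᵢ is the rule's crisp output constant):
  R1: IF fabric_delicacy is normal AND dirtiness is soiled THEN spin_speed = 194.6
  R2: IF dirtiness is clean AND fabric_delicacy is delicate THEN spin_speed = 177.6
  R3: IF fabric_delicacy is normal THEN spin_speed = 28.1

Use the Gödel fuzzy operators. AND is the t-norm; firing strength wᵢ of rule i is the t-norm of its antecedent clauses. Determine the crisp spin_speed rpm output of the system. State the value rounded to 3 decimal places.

R1 (z=194.6): normal=0.92, soiled=0.39; AND[min(a, b)] → w = 0.39
R2 (z=177.6): clean=0.51, delicate=0.87; AND[min(a, b)] → w = 0.51
R3 (z=28.1): normal=0.92 → w = 0.92
Weighted average = (0.39·194.6 + 0.51·177.6 + 0.92·28.1) / (0.39 + 0.51 + 0.92)
  = 192.3220 / 1.8200 = 105.671

105.671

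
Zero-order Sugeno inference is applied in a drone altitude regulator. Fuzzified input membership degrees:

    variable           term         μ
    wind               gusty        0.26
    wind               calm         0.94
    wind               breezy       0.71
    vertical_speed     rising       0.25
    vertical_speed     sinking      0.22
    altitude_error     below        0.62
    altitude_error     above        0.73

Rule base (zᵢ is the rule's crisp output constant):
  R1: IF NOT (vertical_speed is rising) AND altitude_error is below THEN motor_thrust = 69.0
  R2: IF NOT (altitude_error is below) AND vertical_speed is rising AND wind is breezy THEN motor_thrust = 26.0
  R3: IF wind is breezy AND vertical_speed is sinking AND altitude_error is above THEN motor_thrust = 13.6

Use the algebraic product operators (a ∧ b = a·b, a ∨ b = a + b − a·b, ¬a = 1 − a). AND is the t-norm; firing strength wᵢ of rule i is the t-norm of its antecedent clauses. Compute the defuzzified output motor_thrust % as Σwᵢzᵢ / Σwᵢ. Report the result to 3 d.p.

R1 (z=69.0): ¬rising=1−0.25=0.75, below=0.62; AND[a·b] → w = 0.4650
R2 (z=26.0): ¬below=1−0.62=0.38, rising=0.25, breezy=0.71; AND[a·b] → w = 0.0674
R3 (z=13.6): breezy=0.71, sinking=0.22, above=0.73; AND[a·b] → w = 0.1140
Weighted average = (0.4650·69.0 + 0.0674·26.0 + 0.1140·13.6) / (0.4650 + 0.0674 + 0.1140)
  = 35.3895 / 0.6465 = 54.742

54.742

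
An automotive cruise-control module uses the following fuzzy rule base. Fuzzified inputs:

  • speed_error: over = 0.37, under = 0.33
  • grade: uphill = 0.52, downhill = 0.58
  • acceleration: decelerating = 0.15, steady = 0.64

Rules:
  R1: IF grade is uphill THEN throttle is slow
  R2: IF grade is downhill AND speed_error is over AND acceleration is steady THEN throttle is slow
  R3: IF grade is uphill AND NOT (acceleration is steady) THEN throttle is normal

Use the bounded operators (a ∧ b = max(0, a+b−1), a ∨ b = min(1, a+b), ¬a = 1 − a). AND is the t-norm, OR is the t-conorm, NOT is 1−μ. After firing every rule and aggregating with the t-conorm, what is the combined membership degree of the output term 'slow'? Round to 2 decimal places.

R1: uphill=0.52 → w = 0.52
R2: downhill=0.58, over=0.37, steady=0.64; AND[max(0, a+b−1)] → w = 0.00
R3: uphill=0.52, ¬steady=1−0.64=0.36; AND[max(0, a+b−1)] → w = 0.00
Rules with consequent 'slow': {R1, R2} → strengths 0.52, 0.00
Aggregate via t-conorm [min(1, a+b)]: 0.52

0.52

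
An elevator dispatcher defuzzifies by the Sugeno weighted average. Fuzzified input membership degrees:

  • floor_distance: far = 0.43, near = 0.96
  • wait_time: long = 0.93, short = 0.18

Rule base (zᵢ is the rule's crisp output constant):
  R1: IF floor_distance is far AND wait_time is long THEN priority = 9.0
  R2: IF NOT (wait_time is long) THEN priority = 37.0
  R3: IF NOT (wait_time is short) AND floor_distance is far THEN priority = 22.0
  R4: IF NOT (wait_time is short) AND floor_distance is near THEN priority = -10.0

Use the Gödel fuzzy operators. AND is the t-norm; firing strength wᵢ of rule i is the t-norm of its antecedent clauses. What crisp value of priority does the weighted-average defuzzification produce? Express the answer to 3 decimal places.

4.411

R1 (z=9.0): far=0.43, long=0.93; AND[min(a, b)] → w = 0.43
R2 (z=37.0): ¬long=1−0.93=0.07 → w = 0.07
R3 (z=22.0): ¬short=1−0.18=0.82, far=0.43; AND[min(a, b)] → w = 0.43
R4 (z=-10.0): ¬short=1−0.18=0.82, near=0.96; AND[min(a, b)] → w = 0.82
Weighted average = (0.43·9.0 + 0.07·37.0 + 0.43·22.0 + 0.82·-10.0) / (0.43 + 0.07 + 0.43 + 0.82)
  = 7.7200 / 1.7500 = 4.411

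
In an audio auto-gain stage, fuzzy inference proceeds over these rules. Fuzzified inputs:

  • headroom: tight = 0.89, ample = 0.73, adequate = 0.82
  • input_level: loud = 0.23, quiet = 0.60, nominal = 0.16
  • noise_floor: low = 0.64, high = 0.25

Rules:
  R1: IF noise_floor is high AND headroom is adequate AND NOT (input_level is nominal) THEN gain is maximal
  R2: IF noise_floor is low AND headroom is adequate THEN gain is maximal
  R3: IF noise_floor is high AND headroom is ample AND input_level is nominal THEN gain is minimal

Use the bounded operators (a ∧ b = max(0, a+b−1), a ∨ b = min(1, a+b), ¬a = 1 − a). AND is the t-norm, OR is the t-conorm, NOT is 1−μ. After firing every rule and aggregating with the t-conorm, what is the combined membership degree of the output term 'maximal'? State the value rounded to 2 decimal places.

0.46

R1: high=0.25, adequate=0.82, ¬nominal=1−0.16=0.84; AND[max(0, a+b−1)] → w = 0.00
R2: low=0.64, adequate=0.82; AND[max(0, a+b−1)] → w = 0.46
R3: high=0.25, ample=0.73, nominal=0.16; AND[max(0, a+b−1)] → w = 0.00
Rules with consequent 'maximal': {R1, R2} → strengths 0.00, 0.46
Aggregate via t-conorm [min(1, a+b)]: 0.46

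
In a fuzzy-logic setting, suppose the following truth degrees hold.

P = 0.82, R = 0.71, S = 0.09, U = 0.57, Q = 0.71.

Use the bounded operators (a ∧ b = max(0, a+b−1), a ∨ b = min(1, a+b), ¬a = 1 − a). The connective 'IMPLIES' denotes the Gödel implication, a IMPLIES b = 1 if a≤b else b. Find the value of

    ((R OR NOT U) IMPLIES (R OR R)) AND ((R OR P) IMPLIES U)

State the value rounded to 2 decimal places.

NOT U = 1 − 0.57 = 0.43
R OR NOT U = min(1, a+b) on (0.71, 0.43) = 1.00
R OR R = min(1, a+b) on (0.71, 0.71) = 1.00
(R OR NOT U) IMPLIES (R OR R)  [Gödel: 1 if a≤b else b] with a=1.00, b=1.00 → 1.00
R OR P = min(1, a+b) on (0.71, 0.82) = 1.00
(R OR P) IMPLIES U  [Gödel: 1 if a≤b else b] with a=1.00, b=0.57 → 0.57
((R OR NOT U) IMPLIES (R OR R)) AND ((R OR P) IMPLIES U) = max(0, a+b−1) on (1.00, 0.57) = 0.57

0.57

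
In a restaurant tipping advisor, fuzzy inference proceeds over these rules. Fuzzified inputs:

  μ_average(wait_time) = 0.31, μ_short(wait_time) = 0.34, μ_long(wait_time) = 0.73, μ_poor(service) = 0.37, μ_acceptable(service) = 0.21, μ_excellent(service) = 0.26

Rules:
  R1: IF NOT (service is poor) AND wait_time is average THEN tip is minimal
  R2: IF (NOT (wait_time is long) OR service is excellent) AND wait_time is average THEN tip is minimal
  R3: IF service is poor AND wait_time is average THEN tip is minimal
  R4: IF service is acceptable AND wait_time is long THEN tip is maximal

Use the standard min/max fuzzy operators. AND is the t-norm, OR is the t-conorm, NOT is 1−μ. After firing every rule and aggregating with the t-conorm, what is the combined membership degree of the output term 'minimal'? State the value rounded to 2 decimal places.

R1: ¬poor=1−0.37=0.63, average=0.31; AND[min(a, b)] → w = 0.31
R2: (¬long=1−0.73=0.27 OR excellent=0.26) = 0.27; AND[min(a, b)] with average=0.31 → w = 0.27
R3: poor=0.37, average=0.31; AND[min(a, b)] → w = 0.31
R4: acceptable=0.21, long=0.73; AND[min(a, b)] → w = 0.21
Rules with consequent 'minimal': {R1, R2, R3} → strengths 0.31, 0.27, 0.31
Aggregate via t-conorm [max(a, b)]: 0.31

0.31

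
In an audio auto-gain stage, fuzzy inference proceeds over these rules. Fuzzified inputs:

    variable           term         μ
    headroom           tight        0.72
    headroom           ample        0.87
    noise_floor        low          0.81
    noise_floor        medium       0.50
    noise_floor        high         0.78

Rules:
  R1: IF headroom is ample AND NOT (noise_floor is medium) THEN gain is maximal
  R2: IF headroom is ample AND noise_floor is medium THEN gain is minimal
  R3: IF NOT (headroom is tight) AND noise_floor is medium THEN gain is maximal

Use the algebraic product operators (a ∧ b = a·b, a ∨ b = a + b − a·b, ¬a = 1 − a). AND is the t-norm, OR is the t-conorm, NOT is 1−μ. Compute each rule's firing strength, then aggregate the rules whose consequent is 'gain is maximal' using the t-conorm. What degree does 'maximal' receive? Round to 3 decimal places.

0.514

R1: ample=0.87, ¬medium=1−0.50=0.50; AND[a·b] → w = 0.4350
R2: ample=0.87, medium=0.50; AND[a·b] → w = 0.4350
R3: ¬tight=1−0.72=0.28, medium=0.50; AND[a·b] → w = 0.1400
Rules with consequent 'maximal': {R1, R3} → strengths 0.4350, 0.1400
Aggregate via t-conorm [a + b − a·b]: 0.5141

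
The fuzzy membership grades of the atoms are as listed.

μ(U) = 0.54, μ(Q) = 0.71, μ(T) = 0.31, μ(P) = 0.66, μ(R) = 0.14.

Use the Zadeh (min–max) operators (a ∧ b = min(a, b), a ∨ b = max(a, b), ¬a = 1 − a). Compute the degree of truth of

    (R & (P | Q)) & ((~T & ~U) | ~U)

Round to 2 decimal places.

P | Q = max(a, b) on (0.66, 0.71) = 0.71
R & (P | Q) = min(a, b) on (0.14, 0.71) = 0.14
~T = 1 − 0.31 = 0.69
~U = 1 − 0.54 = 0.46
~T & ~U = min(a, b) on (0.69, 0.46) = 0.46
~U = 1 − 0.54 = 0.46
(~T & ~U) | ~U = max(a, b) on (0.46, 0.46) = 0.46
(R & (P | Q)) & ((~T & ~U) | ~U) = min(a, b) on (0.14, 0.46) = 0.14

0.14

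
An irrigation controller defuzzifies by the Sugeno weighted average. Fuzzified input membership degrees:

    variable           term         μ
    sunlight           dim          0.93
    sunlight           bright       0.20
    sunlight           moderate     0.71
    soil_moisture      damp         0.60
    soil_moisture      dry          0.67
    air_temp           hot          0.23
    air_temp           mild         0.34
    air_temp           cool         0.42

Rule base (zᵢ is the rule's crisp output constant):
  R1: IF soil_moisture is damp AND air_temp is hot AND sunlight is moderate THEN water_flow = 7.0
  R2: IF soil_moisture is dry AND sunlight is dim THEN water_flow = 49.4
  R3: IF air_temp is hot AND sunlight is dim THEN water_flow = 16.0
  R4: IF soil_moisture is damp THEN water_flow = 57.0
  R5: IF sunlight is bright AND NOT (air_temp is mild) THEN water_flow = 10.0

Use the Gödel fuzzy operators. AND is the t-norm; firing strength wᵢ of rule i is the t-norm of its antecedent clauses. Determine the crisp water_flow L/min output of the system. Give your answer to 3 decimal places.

38.647

R1 (z=7.0): damp=0.60, hot=0.23, moderate=0.71; AND[min(a, b)] → w = 0.23
R2 (z=49.4): dry=0.67, dim=0.93; AND[min(a, b)] → w = 0.67
R3 (z=16.0): hot=0.23, dim=0.93; AND[min(a, b)] → w = 0.23
R4 (z=57.0): damp=0.60 → w = 0.60
R5 (z=10.0): bright=0.20, ¬mild=1−0.34=0.66; AND[min(a, b)] → w = 0.20
Weighted average = (0.23·7.0 + 0.67·49.4 + 0.23·16.0 + 0.60·57.0 + 0.20·10.0) / (0.23 + 0.67 + 0.23 + 0.60 + 0.20)
  = 74.5880 / 1.9300 = 38.647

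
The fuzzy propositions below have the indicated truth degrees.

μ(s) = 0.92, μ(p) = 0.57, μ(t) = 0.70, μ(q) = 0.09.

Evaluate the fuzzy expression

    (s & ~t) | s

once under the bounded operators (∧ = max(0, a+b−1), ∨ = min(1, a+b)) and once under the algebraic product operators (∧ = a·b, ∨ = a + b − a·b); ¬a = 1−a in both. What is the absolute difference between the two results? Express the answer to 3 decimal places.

0.058

Under bounded:
  ~t = 1 − 0.70 = 0.30
  s & ~t = max(0, a+b−1) on (0.92, 0.30) = 0.22
  (s & ~t) | s = min(1, a+b) on (0.22, 0.92) = 1.00
  → value = 1.0000
Under algebraic product:
  ~t = 1 − 0.7000 = 0.3000
  s & ~t = a·b on (0.9200, 0.3000) = 0.2760
  (s & ~t) | s = a + b − a·b on (0.2760, 0.9200) = 0.9421
  → value = 0.9421
|1.0000 − 0.9421| = 0.058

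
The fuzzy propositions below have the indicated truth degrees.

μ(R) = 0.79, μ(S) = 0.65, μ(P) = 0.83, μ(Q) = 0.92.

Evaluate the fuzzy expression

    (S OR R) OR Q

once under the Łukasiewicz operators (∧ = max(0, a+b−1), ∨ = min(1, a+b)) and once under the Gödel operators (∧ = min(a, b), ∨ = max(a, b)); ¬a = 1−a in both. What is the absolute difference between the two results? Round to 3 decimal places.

Under Łukasiewicz:
  S OR R = min(1, a+b) on (0.65, 0.79) = 1.00
  (S OR R) OR Q = min(1, a+b) on (1.00, 0.92) = 1.00
  → value = 1.0000
Under Gödel:
  S OR R = max(a, b) on (0.65, 0.79) = 0.79
  (S OR R) OR Q = max(a, b) on (0.79, 0.92) = 0.92
  → value = 0.9200
|1.0000 − 0.9200| = 0.080

0.080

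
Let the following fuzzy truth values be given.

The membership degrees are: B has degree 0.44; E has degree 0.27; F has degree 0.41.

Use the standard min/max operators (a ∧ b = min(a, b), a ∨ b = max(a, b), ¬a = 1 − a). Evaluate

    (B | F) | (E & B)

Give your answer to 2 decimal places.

B | F = max(a, b) on (0.44, 0.41) = 0.44
E & B = min(a, b) on (0.27, 0.44) = 0.27
(B | F) | (E & B) = max(a, b) on (0.44, 0.27) = 0.44

0.44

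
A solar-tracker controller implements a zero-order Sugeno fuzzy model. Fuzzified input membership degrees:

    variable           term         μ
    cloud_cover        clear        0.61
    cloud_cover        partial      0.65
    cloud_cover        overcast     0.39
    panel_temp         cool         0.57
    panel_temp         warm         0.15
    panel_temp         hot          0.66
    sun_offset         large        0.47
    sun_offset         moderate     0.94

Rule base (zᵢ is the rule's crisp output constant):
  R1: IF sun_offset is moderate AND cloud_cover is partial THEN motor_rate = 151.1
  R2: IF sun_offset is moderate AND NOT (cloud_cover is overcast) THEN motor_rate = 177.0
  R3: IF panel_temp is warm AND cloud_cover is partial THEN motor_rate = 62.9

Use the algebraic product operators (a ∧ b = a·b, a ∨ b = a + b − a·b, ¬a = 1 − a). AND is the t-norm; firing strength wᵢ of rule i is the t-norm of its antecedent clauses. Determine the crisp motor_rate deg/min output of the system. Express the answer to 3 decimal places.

155.977

R1 (z=151.1): moderate=0.94, partial=0.65; AND[a·b] → w = 0.6110
R2 (z=177.0): moderate=0.94, ¬overcast=1−0.39=0.61; AND[a·b] → w = 0.5734
R3 (z=62.9): warm=0.15, partial=0.65; AND[a·b] → w = 0.0975
Weighted average = (0.6110·151.1 + 0.5734·177.0 + 0.0975·62.9) / (0.6110 + 0.5734 + 0.0975)
  = 199.9466 / 1.2819 = 155.977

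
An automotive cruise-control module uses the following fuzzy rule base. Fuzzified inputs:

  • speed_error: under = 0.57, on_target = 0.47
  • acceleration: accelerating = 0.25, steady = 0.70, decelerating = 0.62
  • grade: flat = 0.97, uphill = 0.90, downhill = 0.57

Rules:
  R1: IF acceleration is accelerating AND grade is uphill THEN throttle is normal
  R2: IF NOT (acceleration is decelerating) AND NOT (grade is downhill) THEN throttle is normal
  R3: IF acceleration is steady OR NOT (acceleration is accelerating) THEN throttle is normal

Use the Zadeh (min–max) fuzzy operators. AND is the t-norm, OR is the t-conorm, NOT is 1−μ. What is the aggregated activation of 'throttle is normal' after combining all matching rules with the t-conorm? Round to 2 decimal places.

R1: accelerating=0.25, uphill=0.90; AND[min(a, b)] → w = 0.25
R2: ¬decelerating=1−0.62=0.38, ¬downhill=1−0.57=0.43; AND[min(a, b)] → w = 0.38
R3: steady=0.70, ¬accelerating=1−0.25=0.75; OR[max(a, b)] → w = 0.75
Rules with consequent 'normal': {R1, R2, R3} → strengths 0.25, 0.38, 0.75
Aggregate via t-conorm [max(a, b)]: 0.75

0.75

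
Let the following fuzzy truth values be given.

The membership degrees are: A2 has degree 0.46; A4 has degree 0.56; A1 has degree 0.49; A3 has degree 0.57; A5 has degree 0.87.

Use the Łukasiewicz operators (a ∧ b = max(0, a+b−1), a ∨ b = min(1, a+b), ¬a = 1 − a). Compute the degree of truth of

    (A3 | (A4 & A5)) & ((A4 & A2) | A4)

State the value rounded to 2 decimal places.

A4 & A5 = max(0, a+b−1) on (0.56, 0.87) = 0.43
A3 | (A4 & A5) = min(1, a+b) on (0.57, 0.43) = 1.00
A4 & A2 = max(0, a+b−1) on (0.56, 0.46) = 0.02
(A4 & A2) | A4 = min(1, a+b) on (0.02, 0.56) = 0.58
(A3 | (A4 & A5)) & ((A4 & A2) | A4) = max(0, a+b−1) on (1.00, 0.58) = 0.58

0.58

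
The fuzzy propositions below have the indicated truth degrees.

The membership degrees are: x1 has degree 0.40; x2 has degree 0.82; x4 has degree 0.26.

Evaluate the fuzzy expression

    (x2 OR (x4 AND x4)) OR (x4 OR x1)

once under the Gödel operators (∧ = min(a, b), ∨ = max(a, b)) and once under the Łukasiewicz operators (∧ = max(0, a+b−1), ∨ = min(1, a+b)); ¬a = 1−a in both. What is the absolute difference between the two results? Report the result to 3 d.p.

0.180

Under Gödel:
  x4 AND x4 = min(a, b) on (0.26, 0.26) = 0.26
  x2 OR (x4 AND x4) = max(a, b) on (0.82, 0.26) = 0.82
  x4 OR x1 = max(a, b) on (0.26, 0.40) = 0.40
  (x2 OR (x4 AND x4)) OR (x4 OR x1) = max(a, b) on (0.82, 0.40) = 0.82
  → value = 0.8200
Under Łukasiewicz:
  x4 AND x4 = max(0, a+b−1) on (0.26, 0.26) = 0.00
  x2 OR (x4 AND x4) = min(1, a+b) on (0.82, 0.00) = 0.82
  x4 OR x1 = min(1, a+b) on (0.26, 0.40) = 0.66
  (x2 OR (x4 AND x4)) OR (x4 OR x1) = min(1, a+b) on (0.82, 0.66) = 1.00
  → value = 1.0000
|0.8200 − 1.0000| = 0.180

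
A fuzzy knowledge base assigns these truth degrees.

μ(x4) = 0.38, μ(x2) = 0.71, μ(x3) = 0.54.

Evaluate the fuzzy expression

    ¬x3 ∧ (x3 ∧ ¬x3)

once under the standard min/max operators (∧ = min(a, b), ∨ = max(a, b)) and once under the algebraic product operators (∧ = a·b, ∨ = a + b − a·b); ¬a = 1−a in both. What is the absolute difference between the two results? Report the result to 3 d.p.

Under standard min/max:
  ¬x3 = 1 − 0.54 = 0.46
  ¬x3 = 1 − 0.54 = 0.46
  x3 ∧ ¬x3 = min(a, b) on (0.54, 0.46) = 0.46
  ¬x3 ∧ (x3 ∧ ¬x3) = min(a, b) on (0.46, 0.46) = 0.46
  → value = 0.4600
Under algebraic product:
  ¬x3 = 1 − 0.5400 = 0.4600
  ¬x3 = 1 − 0.5400 = 0.4600
  x3 ∧ ¬x3 = a·b on (0.5400, 0.4600) = 0.2484
  ¬x3 ∧ (x3 ∧ ¬x3) = a·b on (0.4600, 0.2484) = 0.1143
  → value = 0.1143
|0.4600 − 0.1143| = 0.346

0.346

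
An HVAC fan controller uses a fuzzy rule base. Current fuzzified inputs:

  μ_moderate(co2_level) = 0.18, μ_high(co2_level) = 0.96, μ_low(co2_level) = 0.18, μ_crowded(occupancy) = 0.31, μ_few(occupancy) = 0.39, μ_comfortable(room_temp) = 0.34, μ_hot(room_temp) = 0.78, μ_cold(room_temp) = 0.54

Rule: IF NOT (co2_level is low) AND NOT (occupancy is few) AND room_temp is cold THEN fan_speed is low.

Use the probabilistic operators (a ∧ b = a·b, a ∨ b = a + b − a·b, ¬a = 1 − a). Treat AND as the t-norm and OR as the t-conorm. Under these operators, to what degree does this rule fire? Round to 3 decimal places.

firing strength: ¬low=1−0.18=0.82, ¬few=1−0.39=0.61, cold=0.54; AND[a·b] → w = 0.2701

0.270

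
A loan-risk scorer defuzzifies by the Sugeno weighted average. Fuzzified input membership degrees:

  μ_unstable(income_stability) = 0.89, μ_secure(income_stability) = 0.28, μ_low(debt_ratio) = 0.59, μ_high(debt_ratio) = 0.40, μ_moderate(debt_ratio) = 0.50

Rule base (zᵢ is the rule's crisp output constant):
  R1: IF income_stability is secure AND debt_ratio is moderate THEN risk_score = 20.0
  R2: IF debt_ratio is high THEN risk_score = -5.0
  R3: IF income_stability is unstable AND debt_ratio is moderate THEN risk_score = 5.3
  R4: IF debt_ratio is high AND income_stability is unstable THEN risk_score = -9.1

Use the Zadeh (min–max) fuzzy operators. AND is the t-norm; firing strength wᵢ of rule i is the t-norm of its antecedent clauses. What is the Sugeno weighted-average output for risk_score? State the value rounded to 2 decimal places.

R1 (z=20.0): secure=0.28, moderate=0.50; AND[min(a, b)] → w = 0.28
R2 (z=-5.0): high=0.40 → w = 0.40
R3 (z=5.3): unstable=0.89, moderate=0.50; AND[min(a, b)] → w = 0.50
R4 (z=-9.1): high=0.40, unstable=0.89; AND[min(a, b)] → w = 0.40
Weighted average = (0.28·20.0 + 0.40·-5.0 + 0.50·5.3 + 0.40·-9.1) / (0.28 + 0.40 + 0.50 + 0.40)
  = 2.6100 / 1.5800 = 1.65

1.65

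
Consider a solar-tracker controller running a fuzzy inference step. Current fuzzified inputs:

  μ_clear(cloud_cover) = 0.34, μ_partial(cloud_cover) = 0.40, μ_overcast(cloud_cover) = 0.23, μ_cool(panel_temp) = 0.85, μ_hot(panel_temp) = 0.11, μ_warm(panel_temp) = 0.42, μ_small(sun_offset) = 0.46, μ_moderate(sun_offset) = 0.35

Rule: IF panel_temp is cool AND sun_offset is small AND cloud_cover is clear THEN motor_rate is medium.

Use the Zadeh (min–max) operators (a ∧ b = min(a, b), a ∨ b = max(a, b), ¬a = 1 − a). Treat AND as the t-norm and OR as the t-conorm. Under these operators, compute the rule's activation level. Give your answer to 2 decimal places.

0.34

firing strength: cool=0.85, small=0.46, clear=0.34; AND[min(a, b)] → w = 0.34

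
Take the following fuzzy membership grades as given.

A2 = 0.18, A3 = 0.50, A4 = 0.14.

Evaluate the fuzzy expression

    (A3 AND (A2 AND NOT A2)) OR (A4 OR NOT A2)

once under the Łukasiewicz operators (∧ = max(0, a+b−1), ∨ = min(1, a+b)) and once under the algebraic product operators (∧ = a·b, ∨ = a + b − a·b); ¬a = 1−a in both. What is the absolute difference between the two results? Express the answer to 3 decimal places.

0.103

Under Łukasiewicz:
  NOT A2 = 1 − 0.18 = 0.82
  A2 AND NOT A2 = max(0, a+b−1) on (0.18, 0.82) = 0.00
  A3 AND (A2 AND NOT A2) = max(0, a+b−1) on (0.50, 0.00) = 0.00
  NOT A2 = 1 − 0.18 = 0.82
  A4 OR NOT A2 = min(1, a+b) on (0.14, 0.82) = 0.96
  (A3 AND (A2 AND NOT A2)) OR (A4 OR NOT A2) = min(1, a+b) on (0.00, 0.96) = 0.96
  → value = 0.9600
Under algebraic product:
  NOT A2 = 1 − 0.1800 = 0.8200
  A2 AND NOT A2 = a·b on (0.1800, 0.8200) = 0.1476
  A3 AND (A2 AND NOT A2) = a·b on (0.5000, 0.1476) = 0.0738
  NOT A2 = 1 − 0.1800 = 0.8200
  A4 OR NOT A2 = a + b − a·b on (0.1400, 0.8200) = 0.8452
  (A3 AND (A2 AND NOT A2)) OR (A4 OR NOT A2) = a + b − a·b on (0.0738, 0.8452) = 0.8566
  → value = 0.8566
|0.9600 − 0.8566| = 0.103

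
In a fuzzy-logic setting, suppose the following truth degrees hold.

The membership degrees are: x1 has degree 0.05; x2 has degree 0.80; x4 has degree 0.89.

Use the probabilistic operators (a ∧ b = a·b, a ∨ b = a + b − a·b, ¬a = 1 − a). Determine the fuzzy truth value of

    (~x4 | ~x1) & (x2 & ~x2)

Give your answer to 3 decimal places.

0.153

~x4 = 1 − 0.8900 = 0.1100
~x1 = 1 − 0.0500 = 0.9500
~x4 | ~x1 = a + b − a·b on (0.1100, 0.9500) = 0.9555
~x2 = 1 − 0.8000 = 0.2000
x2 & ~x2 = a·b on (0.8000, 0.2000) = 0.1600
(~x4 | ~x1) & (x2 & ~x2) = a·b on (0.9555, 0.1600) = 0.1529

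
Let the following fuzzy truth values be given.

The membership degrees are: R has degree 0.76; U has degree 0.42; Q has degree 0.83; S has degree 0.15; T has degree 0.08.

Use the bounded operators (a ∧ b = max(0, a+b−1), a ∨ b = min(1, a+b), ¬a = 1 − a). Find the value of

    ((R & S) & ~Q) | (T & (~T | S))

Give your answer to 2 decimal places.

0.08

R & S = max(0, a+b−1) on (0.76, 0.15) = 0.00
~Q = 1 − 0.83 = 0.17
(R & S) & ~Q = max(0, a+b−1) on (0.00, 0.17) = 0.00
~T = 1 − 0.08 = 0.92
~T | S = min(1, a+b) on (0.92, 0.15) = 1.00
T & (~T | S) = max(0, a+b−1) on (0.08, 1.00) = 0.08
((R & S) & ~Q) | (T & (~T | S)) = min(1, a+b) on (0.00, 0.08) = 0.08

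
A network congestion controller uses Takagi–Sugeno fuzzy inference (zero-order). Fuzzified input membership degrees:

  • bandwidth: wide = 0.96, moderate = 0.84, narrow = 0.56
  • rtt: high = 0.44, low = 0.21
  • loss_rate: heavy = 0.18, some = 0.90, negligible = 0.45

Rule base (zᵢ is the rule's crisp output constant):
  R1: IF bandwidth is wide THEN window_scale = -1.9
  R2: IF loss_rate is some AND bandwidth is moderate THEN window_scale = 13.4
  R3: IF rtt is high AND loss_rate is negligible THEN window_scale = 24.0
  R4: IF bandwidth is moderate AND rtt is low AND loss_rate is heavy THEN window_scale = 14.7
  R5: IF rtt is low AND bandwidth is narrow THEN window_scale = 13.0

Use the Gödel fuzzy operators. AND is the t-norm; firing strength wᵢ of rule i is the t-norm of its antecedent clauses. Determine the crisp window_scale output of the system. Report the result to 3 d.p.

9.646

R1 (z=-1.9): wide=0.96 → w = 0.96
R2 (z=13.4): some=0.90, moderate=0.84; AND[min(a, b)] → w = 0.84
R3 (z=24.0): high=0.44, negligible=0.45; AND[min(a, b)] → w = 0.44
R4 (z=14.7): moderate=0.84, low=0.21, heavy=0.18; AND[min(a, b)] → w = 0.18
R5 (z=13.0): low=0.21, narrow=0.56; AND[min(a, b)] → w = 0.21
Weighted average = (0.96·-1.9 + 0.84·13.4 + 0.44·24.0 + 0.18·14.7 + 0.21·13.0) / (0.96 + 0.84 + 0.44 + 0.18 + 0.21)
  = 25.3680 / 2.6300 = 9.646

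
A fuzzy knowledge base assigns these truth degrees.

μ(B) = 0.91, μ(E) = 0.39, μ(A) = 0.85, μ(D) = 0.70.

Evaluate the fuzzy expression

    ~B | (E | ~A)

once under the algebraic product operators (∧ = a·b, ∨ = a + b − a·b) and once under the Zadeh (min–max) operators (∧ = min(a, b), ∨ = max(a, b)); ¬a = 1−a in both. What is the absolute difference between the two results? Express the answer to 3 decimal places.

0.138

Under algebraic product:
  ~B = 1 − 0.9100 = 0.0900
  ~A = 1 − 0.8500 = 0.1500
  E | ~A = a + b − a·b on (0.3900, 0.1500) = 0.4815
  ~B | (E | ~A) = a + b − a·b on (0.0900, 0.4815) = 0.5282
  → value = 0.5282
Under Zadeh (min–max):
  ~B = 1 − 0.91 = 0.09
  ~A = 1 − 0.85 = 0.15
  E | ~A = max(a, b) on (0.39, 0.15) = 0.39
  ~B | (E | ~A) = max(a, b) on (0.09, 0.39) = 0.39
  → value = 0.3900
|0.5282 − 0.3900| = 0.138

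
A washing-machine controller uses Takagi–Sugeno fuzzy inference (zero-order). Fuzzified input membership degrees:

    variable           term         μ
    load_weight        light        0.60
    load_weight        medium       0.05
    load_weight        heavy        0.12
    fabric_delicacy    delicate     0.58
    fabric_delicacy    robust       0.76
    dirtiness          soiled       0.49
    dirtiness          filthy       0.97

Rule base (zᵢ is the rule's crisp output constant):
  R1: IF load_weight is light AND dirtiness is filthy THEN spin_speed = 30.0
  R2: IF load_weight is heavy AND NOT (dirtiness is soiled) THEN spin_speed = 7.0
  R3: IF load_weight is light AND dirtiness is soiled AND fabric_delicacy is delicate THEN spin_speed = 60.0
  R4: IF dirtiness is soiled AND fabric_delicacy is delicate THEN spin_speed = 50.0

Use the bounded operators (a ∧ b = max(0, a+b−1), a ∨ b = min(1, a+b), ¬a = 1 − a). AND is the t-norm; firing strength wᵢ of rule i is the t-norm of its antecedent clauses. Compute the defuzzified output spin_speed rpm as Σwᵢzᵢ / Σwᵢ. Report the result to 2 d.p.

32.19

R1 (z=30.0): light=0.60, filthy=0.97; AND[max(0, a+b−1)] → w = 0.57
R2 (z=7.0): heavy=0.12, ¬soiled=1−0.49=0.51; AND[max(0, a+b−1)] → w = 0.00
R3 (z=60.0): light=0.60, soiled=0.49, delicate=0.58; AND[max(0, a+b−1)] → w = 0.00
R4 (z=50.0): soiled=0.49, delicate=0.58; AND[max(0, a+b−1)] → w = 0.07
Weighted average = (0.57·30.0 + 0.00·7.0 + 0.00·60.0 + 0.07·50.0) / (0.57 + 0.00 + 0.00 + 0.07)
  = 20.6000 / 0.6400 = 32.19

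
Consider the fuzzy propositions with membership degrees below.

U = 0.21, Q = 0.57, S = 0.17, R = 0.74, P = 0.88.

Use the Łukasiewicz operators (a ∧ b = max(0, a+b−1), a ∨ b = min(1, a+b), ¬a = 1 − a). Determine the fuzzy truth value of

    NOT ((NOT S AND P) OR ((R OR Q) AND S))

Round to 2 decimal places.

NOT S = 1 − 0.17 = 0.83
NOT S AND P = max(0, a+b−1) on (0.83, 0.88) = 0.71
R OR Q = min(1, a+b) on (0.74, 0.57) = 1.00
(R OR Q) AND S = max(0, a+b−1) on (1.00, 0.17) = 0.17
(NOT S AND P) OR ((R OR Q) AND S) = min(1, a+b) on (0.71, 0.17) = 0.88
NOT ((NOT S AND P) OR ((R OR Q) AND S)) = 1 − 0.88 = 0.12

0.12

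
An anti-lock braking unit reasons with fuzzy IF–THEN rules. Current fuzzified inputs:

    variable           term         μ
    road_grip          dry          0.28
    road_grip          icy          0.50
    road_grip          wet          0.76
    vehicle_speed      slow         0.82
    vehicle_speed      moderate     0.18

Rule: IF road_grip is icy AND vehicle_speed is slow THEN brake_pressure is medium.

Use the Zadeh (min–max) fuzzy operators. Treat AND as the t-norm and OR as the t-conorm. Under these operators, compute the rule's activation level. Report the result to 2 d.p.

0.50

firing strength: icy=0.50, slow=0.82; AND[min(a, b)] → w = 0.50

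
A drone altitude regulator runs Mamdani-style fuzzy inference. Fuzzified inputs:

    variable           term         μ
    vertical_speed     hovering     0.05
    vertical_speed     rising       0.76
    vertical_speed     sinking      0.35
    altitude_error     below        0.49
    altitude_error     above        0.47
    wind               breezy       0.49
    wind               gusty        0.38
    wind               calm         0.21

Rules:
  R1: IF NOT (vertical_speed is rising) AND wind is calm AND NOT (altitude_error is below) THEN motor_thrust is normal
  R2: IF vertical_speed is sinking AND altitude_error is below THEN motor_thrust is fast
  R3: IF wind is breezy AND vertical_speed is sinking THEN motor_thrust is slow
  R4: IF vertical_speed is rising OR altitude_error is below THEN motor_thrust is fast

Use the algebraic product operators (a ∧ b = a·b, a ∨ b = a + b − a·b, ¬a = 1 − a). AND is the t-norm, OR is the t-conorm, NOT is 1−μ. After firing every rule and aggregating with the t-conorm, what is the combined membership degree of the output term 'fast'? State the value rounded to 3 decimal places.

R1: ¬rising=1−0.76=0.24, calm=0.21, ¬below=1−0.49=0.51; AND[a·b] → w = 0.0257
R2: sinking=0.35, below=0.49; AND[a·b] → w = 0.1715
R3: breezy=0.49, sinking=0.35; AND[a·b] → w = 0.1715
R4: rising=0.76, below=0.49; OR[a + b − a·b] → w = 0.8776
Rules with consequent 'fast': {R2, R4} → strengths 0.1715, 0.8776
Aggregate via t-conorm [a + b − a·b]: 0.8986

0.899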